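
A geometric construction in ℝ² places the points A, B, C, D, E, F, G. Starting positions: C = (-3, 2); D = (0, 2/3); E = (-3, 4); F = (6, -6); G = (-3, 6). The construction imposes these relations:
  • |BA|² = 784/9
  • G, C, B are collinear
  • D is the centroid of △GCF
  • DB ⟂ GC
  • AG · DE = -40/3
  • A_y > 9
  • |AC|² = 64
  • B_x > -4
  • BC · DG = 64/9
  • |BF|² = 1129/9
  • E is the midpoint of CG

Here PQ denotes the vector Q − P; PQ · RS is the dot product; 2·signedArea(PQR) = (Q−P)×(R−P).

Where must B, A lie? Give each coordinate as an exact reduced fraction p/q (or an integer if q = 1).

1. B_x = -3  [G, C, B are collinear ∩ DB ⟂ GC]
2. B_y = 2/3  [G, C, B are collinear ∩ DB ⟂ GC]
   → B = (-3, 2/3)
3. A_x = -3  [line 3·x + -10/3·y + 127/3 = 0 ∩ |AC|² = 64]
4. A_y = 10  [line 3·x + -10/3·y + 127/3 = 0 ∩ |AC|² = 64]
   → A = (-3, 10)

A = (-3, 10)
B = (-3, 2/3)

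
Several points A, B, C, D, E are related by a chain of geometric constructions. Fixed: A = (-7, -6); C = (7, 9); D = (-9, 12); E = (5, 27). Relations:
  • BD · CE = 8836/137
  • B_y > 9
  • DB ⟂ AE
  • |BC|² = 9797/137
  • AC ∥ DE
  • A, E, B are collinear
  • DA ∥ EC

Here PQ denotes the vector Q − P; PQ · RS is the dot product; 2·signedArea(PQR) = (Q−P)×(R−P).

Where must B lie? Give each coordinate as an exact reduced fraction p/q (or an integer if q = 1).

1. B_x = -199/137  [A, E, B are collinear ∩ DB ⟂ AE]
2. B_y = 1268/137  [A, E, B are collinear ∩ DB ⟂ AE]
   → B = (-199/137, 1268/137)

B = (-199/137, 1268/137)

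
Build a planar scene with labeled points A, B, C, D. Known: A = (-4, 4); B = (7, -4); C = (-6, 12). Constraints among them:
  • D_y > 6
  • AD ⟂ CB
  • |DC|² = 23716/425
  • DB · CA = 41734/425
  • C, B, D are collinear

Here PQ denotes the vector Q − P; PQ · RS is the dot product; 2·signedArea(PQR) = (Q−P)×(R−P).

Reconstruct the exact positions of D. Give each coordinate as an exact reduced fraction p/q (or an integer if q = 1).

1. D_x = -548/425  [C, B, D are collinear ∩ AD ⟂ CB]
2. D_y = 2636/425  [C, B, D are collinear ∩ AD ⟂ CB]
   → D = (-548/425, 2636/425)

D = (-548/425, 2636/425)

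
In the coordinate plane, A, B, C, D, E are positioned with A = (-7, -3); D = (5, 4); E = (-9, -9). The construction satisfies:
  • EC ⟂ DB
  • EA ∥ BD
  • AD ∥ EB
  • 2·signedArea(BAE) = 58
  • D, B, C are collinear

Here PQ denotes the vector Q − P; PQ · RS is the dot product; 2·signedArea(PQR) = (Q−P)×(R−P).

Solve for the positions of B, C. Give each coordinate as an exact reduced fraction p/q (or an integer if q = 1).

1. B_x = 3  [EA ∥ BD ∩ AD ∥ EB]
2. B_y = -2  [EA ∥ BD ∩ AD ∥ EB]
   → B = (3, -2)
3. C_x = -3/10  [D, B, C are collinear ∩ EC ⟂ DB]
4. C_y = -119/10  [D, B, C are collinear ∩ EC ⟂ DB]
   → C = (-3/10, -119/10)

B = (3, -2)
C = (-3/10, -119/10)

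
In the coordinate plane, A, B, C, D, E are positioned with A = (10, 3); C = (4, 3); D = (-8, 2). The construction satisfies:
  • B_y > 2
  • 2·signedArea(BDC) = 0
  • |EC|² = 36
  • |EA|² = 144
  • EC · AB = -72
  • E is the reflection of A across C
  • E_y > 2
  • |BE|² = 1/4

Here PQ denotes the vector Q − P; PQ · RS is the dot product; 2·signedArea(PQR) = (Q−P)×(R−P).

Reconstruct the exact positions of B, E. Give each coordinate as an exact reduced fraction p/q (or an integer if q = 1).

1. E_x = -2  [E is the reflection of A across C]
2. E_y = 3  [E is the reflection of A across C]
   → E = (-2, 3)
3. B_x = -2  [2·signedArea(BDC) = 0 ∩ EC · AB = -72]
4. B_y = 5/2  [2·signedArea(BDC) = 0 ∩ EC · AB = -72]
   → B = (-2, 5/2)

B = (-2, 5/2)
E = (-2, 3)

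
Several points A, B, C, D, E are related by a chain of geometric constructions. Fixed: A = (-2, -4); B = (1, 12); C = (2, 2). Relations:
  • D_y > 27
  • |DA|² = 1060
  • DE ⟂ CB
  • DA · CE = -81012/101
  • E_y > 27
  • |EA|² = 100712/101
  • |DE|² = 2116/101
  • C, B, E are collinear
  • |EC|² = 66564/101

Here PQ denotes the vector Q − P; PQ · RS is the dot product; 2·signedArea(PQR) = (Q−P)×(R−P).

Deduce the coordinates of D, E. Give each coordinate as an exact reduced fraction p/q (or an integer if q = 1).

1. E_x = -56/101  [line -10·x + -1·y + 22 = 0 ∩ |EA|² = 100712/101]
2. E_y = 2782/101  [line -10·x + -1·y + 22 = 0 ∩ |EA|² = 100712/101]
   → E = (-56/101, 2782/101)
3. D_x = 4  [line 258/101·x + -2580/101·y + 71208/101 = 0 ∩ |DA|² = 1060]
4. D_y = 28  [line 258/101·x + -2580/101·y + 71208/101 = 0 ∩ |DA|² = 1060]
   → D = (4, 28)

D = (4, 28)
E = (-56/101, 2782/101)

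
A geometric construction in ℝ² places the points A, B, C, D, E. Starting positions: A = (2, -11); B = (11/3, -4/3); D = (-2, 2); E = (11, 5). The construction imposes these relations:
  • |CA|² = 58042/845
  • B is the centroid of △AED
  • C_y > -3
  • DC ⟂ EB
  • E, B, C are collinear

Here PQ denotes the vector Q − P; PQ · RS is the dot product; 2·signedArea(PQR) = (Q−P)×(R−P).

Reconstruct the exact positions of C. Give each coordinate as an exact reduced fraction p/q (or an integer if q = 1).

C = (1749/845, -2292/845)

1. C_x = 1749/845  [E, B, C are collinear ∩ DC ⟂ EB]
2. C_y = -2292/845  [E, B, C are collinear ∩ DC ⟂ EB]
   → C = (1749/845, -2292/845)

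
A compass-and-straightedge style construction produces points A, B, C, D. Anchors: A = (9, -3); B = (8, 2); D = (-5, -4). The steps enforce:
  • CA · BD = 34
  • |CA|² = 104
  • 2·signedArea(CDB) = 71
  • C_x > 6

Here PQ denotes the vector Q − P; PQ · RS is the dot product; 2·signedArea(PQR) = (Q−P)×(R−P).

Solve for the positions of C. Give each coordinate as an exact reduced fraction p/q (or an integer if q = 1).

1. C_x = 7  [CA · BD = 34 ∩ 2·signedArea(CDB) = 71]
2. C_y = 7  [CA · BD = 34 ∩ 2·signedArea(CDB) = 71]
   → C = (7, 7)

C = (7, 7)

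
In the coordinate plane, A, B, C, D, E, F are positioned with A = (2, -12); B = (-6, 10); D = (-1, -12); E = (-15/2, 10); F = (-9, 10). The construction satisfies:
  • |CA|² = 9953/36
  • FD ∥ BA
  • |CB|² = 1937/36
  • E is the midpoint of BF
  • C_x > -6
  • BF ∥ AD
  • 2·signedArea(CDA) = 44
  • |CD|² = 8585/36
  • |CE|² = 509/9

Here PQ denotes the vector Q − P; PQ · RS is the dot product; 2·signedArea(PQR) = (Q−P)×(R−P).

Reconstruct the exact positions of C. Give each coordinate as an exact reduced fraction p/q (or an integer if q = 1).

1. C_y = 8/3  [2·signedArea(CDA) = 44]
2. C_x = -35/6  [|CB|² = 1937/36]
   → C = (-35/6, 8/3)

C = (-35/6, 8/3)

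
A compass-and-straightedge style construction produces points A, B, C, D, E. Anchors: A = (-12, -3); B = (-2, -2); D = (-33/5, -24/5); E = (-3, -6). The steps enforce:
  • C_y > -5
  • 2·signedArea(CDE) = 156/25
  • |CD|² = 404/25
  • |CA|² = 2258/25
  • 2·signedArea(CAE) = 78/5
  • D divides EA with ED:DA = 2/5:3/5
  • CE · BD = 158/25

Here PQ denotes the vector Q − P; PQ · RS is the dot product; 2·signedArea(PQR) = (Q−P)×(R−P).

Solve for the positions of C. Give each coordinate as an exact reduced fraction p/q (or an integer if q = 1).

1. C_x = -13/5  [CE · BD = 158/25 ∩ 2·signedArea(CDE) = 156/25]
2. C_y = -22/5  [CE · BD = 158/25 ∩ 2·signedArea(CDE) = 156/25]
   → C = (-13/5, -22/5)

C = (-13/5, -22/5)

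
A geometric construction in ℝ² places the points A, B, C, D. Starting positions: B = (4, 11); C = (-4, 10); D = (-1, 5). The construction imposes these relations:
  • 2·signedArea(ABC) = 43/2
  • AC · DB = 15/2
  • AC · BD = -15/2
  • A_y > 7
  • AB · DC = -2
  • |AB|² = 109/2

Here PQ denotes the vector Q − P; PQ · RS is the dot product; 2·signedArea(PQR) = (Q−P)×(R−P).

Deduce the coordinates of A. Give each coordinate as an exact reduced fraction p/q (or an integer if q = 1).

1. A_x = -5/2  [AC · DB = 15/2 ∩ AB · DC = -2]
2. A_y = 15/2  [AC · DB = 15/2 ∩ AB · DC = -2]
   → A = (-5/2, 15/2)

A = (-5/2, 15/2)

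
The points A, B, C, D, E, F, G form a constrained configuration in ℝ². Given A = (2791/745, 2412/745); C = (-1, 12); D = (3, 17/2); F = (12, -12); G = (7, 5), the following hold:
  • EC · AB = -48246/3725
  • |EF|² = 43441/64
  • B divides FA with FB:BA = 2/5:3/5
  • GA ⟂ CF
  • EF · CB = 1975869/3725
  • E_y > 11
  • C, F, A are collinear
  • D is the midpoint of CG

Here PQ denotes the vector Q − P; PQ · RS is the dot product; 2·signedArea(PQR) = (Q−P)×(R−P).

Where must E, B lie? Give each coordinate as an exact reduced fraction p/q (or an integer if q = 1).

1. B_x = 32402/3725  [B divides FA with FB:BA = 2/5:3/5]
2. B_y = -21996/3725  [B divides FA with FB:BA = 2/5:3/5]
   → B = (32402/3725, -21996/3725)
3. E_x = 0  [line -18447/3725·x + 34056/3725·y + -378873/3725 = 0 ∩ |EF|² = 43441/64]
4. E_y = 89/8  [line -18447/3725·x + 34056/3725·y + -378873/3725 = 0 ∩ |EF|² = 43441/64]
   → E = (0, 89/8)

B = (32402/3725, -21996/3725)
E = (0, 89/8)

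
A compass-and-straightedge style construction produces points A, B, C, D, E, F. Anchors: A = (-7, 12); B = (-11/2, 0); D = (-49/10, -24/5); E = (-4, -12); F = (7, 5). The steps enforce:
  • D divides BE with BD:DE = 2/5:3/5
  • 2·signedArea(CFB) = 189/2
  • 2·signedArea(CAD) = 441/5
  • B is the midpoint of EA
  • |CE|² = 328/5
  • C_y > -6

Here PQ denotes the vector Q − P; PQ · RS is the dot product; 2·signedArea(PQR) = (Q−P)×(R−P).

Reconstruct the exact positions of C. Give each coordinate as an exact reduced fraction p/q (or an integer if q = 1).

1. C_x = 2/5  [2·signedArea(CFB) = 189/2 ∩ 2·signedArea(CAD) = 441/5]
2. C_y = -26/5  [2·signedArea(CFB) = 189/2 ∩ 2·signedArea(CAD) = 441/5]
   → C = (2/5, -26/5)

C = (2/5, -26/5)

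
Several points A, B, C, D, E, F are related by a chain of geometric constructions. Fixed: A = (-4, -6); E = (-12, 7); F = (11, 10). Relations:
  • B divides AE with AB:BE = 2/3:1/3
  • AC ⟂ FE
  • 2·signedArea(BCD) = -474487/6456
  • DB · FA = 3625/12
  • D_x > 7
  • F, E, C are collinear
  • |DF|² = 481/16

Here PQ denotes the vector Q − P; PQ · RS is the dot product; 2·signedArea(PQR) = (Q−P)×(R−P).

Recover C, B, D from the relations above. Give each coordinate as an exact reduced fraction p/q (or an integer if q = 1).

1. C_x = -3121/538  [F, E, C are collinear ∩ AC ⟂ FE]
2. C_y = 4201/538  [F, E, C are collinear ∩ AC ⟂ FE]
   → C = (-3121/538, 4201/538)
3. B_x = -28/3  [B divides AE with AB:BE = 2/3:1/3]
4. B_y = 8/3  [B divides AE with AB:BE = 2/3:1/3]
   → B = (-28/3, 8/3)
5. D_x = 29/4  [DB · FA = 3625/12 ∩ 2·signedArea(BCD) = -474487/6456]
6. D_y = 6  [DB · FA = 3625/12 ∩ 2·signedArea(BCD) = -474487/6456]
   → D = (29/4, 6)

B = (-28/3, 8/3)
C = (-3121/538, 4201/538)
D = (29/4, 6)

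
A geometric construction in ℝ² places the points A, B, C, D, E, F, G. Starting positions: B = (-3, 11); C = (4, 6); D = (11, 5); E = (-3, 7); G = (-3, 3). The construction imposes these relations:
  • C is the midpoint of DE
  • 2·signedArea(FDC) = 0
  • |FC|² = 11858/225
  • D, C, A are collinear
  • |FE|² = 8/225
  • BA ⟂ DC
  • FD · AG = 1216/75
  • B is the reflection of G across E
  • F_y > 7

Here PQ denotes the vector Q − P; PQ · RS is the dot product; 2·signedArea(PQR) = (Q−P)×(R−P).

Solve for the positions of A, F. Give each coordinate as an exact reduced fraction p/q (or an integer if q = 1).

1. A_x = -89/25  [D, C, A are collinear ∩ BA ⟂ DC]
2. A_y = 177/25  [D, C, A are collinear ∩ BA ⟂ DC]
   → A = (-89/25, 177/25)
3. F_x = -239/75  [2·signedArea(FDC) = 0 ∩ FD · AG = 1216/75]
4. F_y = 527/75  [2·signedArea(FDC) = 0 ∩ FD · AG = 1216/75]
   → F = (-239/75, 527/75)

A = (-89/25, 177/25)
F = (-239/75, 527/75)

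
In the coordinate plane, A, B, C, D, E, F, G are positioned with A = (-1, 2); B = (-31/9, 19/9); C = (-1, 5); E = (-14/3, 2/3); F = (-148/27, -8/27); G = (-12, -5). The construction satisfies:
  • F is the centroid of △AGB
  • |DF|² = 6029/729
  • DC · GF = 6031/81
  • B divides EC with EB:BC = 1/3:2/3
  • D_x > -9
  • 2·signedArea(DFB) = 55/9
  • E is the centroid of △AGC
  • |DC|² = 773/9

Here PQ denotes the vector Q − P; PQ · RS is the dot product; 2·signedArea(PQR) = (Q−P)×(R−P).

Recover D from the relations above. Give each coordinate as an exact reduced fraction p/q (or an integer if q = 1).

D = (-25/3, -2/3)

1. D_x = -25/3  [2·signedArea(DFB) = 55/9 ∩ DC · GF = 6031/81]
2. D_y = -2/3  [2·signedArea(DFB) = 55/9 ∩ DC · GF = 6031/81]
   → D = (-25/3, -2/3)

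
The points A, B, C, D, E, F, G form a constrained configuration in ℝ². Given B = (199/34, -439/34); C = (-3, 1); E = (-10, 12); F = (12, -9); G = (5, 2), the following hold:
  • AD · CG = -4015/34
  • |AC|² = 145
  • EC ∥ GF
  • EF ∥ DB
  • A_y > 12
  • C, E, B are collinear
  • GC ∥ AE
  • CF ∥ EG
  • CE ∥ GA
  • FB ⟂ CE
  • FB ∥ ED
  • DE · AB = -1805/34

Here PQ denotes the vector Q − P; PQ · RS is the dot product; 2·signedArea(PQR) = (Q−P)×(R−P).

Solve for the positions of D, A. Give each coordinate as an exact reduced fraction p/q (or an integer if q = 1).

A = (-2, 13)
D = (-549/34, 275/34)

1. D_x = -549/34  [EF ∥ DB ∩ FB ∥ ED]
2. D_y = 275/34  [EF ∥ DB ∩ FB ∥ ED]
   → D = (-549/34, 275/34)
3. A_x = -2  [GC ∥ AE ∩ CE ∥ GA]
4. A_y = 13  [GC ∥ AE ∩ CE ∥ GA]
   → A = (-2, 13)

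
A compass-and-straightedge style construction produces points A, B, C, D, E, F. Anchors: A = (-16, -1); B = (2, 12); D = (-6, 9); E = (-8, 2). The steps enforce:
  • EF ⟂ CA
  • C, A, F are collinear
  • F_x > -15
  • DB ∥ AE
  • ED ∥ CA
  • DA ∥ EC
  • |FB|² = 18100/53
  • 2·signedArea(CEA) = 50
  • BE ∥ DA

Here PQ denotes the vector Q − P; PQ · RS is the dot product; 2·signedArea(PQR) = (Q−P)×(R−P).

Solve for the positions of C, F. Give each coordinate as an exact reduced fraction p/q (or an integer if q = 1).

1. C_x = -18  [ED ∥ CA ∩ DA ∥ EC]
2. C_y = -8  [ED ∥ CA ∩ DA ∥ EC]
   → C = (-18, -8)
3. F_x = -774/53  [C, A, F are collinear ∩ EF ⟂ CA]
4. F_y = 206/53  [C, A, F are collinear ∩ EF ⟂ CA]
   → F = (-774/53, 206/53)

C = (-18, -8)
F = (-774/53, 206/53)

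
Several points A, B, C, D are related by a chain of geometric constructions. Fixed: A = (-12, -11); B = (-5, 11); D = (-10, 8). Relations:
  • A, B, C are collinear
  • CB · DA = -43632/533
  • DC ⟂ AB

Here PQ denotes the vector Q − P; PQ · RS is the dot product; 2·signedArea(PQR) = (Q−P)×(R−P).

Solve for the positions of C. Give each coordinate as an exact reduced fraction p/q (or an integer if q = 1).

1. C_x = -3372/533  [A, B, C are collinear ∩ DC ⟂ AB]
2. C_y = 3641/533  [A, B, C are collinear ∩ DC ⟂ AB]
   → C = (-3372/533, 3641/533)

C = (-3372/533, 3641/533)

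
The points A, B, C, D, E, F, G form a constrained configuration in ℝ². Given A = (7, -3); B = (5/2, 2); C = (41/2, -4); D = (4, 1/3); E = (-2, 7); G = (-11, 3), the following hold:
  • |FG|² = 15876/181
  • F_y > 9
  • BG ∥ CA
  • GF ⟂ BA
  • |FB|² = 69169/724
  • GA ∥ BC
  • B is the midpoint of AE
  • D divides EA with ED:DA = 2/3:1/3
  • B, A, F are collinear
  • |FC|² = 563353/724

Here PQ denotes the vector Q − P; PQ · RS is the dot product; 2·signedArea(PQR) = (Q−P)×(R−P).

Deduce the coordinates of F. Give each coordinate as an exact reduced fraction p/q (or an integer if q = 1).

F = (-731/181, 1677/181)

1. F_x = -731/181  [B, A, F are collinear ∩ GF ⟂ BA]
2. F_y = 1677/181  [B, A, F are collinear ∩ GF ⟂ BA]
   → F = (-731/181, 1677/181)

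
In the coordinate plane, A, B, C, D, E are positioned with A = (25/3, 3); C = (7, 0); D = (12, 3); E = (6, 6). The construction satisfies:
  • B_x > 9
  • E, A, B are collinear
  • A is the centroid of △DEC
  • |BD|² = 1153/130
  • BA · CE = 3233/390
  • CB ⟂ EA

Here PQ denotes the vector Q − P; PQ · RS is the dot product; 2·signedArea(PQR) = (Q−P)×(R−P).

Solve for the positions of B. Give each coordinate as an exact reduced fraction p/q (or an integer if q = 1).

B = (1207/130, 231/130)

1. B_x = 1207/130  [E, A, B are collinear ∩ CB ⟂ EA]
2. B_y = 231/130  [E, A, B are collinear ∩ CB ⟂ EA]
   → B = (1207/130, 231/130)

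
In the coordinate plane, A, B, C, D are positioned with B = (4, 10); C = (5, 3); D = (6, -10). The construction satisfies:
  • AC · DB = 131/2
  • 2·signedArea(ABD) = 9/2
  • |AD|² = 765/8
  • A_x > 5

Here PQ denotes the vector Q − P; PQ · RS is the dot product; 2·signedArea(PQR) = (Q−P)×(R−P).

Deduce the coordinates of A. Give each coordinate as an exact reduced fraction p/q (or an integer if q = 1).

1. A_x = 21/4  [2·signedArea(ABD) = 9/2 ∩ AC · DB = 131/2]
2. A_y = -1/4  [2·signedArea(ABD) = 9/2 ∩ AC · DB = 131/2]
   → A = (21/4, -1/4)

A = (21/4, -1/4)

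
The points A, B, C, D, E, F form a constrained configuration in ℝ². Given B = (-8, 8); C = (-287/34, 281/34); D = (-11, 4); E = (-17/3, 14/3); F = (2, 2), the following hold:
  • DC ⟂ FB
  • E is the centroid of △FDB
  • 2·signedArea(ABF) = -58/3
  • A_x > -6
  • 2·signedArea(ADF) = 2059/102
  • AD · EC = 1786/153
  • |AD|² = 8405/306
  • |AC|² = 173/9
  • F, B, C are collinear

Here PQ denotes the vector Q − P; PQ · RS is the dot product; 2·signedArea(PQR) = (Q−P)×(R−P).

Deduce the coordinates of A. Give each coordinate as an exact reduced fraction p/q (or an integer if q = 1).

1. A_x = -593/102  [2·signedArea(ADF) = 2059/102 ∩ 2·signedArea(ABF) = -58/3]
2. A_y = 485/102  [2·signedArea(ADF) = 2059/102 ∩ 2·signedArea(ABF) = -58/3]
   → A = (-593/102, 485/102)

A = (-593/102, 485/102)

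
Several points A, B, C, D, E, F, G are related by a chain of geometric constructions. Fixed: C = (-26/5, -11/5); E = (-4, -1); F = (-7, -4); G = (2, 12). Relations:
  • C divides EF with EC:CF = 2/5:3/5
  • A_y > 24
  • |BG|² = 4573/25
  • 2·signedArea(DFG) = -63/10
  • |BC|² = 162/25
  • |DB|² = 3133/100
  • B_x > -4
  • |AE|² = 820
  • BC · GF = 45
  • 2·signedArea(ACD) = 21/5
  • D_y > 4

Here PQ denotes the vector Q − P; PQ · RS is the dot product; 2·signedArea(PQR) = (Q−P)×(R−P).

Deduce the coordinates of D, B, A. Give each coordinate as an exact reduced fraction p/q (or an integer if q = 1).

1. B_x = -17/5  [line 9·x + 16·y + 37 = 0 ∩ |BG|² = 4573/25]
2. B_y = -2/5  [line 9·x + 16·y + 37 = 0 ∩ |BG|² = 4573/25]
   → B = (-17/5, -2/5)
3. D_x = -8/5  [line -16·x + 9·y + -697/10 = 0 ∩ |DB|² = 3133/100]
4. D_y = 49/10  [line -16·x + 9·y + -697/10 = 0 ∩ |DB|² = 3133/100]
   → D = (-8/5, 49/10)
5. A_x = 8  [line -71/10·x + 18/5·y + -166/5 = 0 ∩ |AE|² = 820]
6. A_y = 25  [line -71/10·x + 18/5·y + -166/5 = 0 ∩ |AE|² = 820]
   → A = (8, 25)

A = (8, 25)
B = (-17/5, -2/5)
D = (-8/5, 49/10)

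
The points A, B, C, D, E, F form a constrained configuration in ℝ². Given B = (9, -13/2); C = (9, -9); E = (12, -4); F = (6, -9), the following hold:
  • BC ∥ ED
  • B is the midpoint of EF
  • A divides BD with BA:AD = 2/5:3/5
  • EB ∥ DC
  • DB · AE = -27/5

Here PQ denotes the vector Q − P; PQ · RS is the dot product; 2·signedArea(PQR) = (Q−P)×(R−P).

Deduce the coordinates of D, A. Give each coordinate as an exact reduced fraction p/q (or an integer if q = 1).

1. D_x = 12  [EB ∥ DC ∩ BC ∥ ED]
2. D_y = -13/2  [EB ∥ DC ∩ BC ∥ ED]
   → D = (12, -13/2)
3. A_x = 51/5  [A divides BD with BA:AD = 2/5:3/5]
4. A_y = -13/2  [A divides BD with BA:AD = 2/5:3/5]
   → A = (51/5, -13/2)

A = (51/5, -13/2)
D = (12, -13/2)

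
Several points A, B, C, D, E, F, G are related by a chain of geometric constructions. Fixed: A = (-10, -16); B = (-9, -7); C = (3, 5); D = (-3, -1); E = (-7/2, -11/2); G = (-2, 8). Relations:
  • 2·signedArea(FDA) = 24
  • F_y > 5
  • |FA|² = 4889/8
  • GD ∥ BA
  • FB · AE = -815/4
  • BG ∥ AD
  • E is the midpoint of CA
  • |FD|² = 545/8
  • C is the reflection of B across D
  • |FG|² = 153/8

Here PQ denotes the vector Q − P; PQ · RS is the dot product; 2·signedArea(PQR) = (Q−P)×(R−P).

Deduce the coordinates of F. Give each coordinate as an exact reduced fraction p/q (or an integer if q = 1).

F = (7/4, 23/4)

1. F_x = 7/4  [FB · AE = -815/4 ∩ 2·signedArea(FDA) = 24]
2. F_y = 23/4  [FB · AE = -815/4 ∩ 2·signedArea(FDA) = 24]
   → F = (7/4, 23/4)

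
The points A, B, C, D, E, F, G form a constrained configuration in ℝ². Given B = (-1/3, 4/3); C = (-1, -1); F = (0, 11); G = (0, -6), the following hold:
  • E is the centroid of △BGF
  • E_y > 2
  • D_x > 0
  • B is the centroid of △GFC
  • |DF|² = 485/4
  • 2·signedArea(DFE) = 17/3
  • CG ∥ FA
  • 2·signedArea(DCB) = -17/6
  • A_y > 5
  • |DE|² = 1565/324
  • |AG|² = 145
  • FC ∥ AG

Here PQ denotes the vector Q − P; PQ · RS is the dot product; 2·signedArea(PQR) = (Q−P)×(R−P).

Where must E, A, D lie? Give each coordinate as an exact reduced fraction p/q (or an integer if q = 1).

1. E_x = -1/9  [E is the centroid of △BGF]
2. E_y = 19/9  [E is the centroid of △BGF]
   → E = (-1/9, 19/9)
3. A_x = 1  [FC ∥ AG ∩ CG ∥ FA]
4. A_y = 6  [FC ∥ AG ∩ CG ∥ FA]
   → A = (1, 6)
5. D_x = 1/2  [2·signedArea(DFE) = 17/3 ∩ 2·signedArea(DCB) = -17/6]
6. D_y = 0  [2·signedArea(DFE) = 17/3 ∩ 2·signedArea(DCB) = -17/6]
   → D = (1/2, 0)

A = (1, 6)
D = (1/2, 0)
E = (-1/9, 19/9)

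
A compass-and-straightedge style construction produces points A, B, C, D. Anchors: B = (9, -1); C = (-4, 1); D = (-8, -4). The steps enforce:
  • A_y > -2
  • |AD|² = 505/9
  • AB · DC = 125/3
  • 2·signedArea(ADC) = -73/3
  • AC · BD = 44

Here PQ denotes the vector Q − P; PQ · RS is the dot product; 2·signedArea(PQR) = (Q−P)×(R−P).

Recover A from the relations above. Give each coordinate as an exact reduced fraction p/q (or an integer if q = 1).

A = (-1, -4/3)

1. A_x = -1  [AC · BD = 44 ∩ AB · DC = 125/3]
2. A_y = -4/3  [AC · BD = 44 ∩ AB · DC = 125/3]
   → A = (-1, -4/3)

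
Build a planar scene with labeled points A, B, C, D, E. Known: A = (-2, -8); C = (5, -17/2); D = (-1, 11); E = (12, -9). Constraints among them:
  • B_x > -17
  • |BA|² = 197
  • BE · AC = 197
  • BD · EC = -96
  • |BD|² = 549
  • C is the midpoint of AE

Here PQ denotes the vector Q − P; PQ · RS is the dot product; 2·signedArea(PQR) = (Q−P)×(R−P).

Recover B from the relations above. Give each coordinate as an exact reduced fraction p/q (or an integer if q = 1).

1. B_x = -16  [line -7·x + 1/2·y + -217/2 = 0 ∩ |BA|² = 197]
2. B_y = -7  [line -7·x + 1/2·y + -217/2 = 0 ∩ |BA|² = 197]
   → B = (-16, -7)

B = (-16, -7)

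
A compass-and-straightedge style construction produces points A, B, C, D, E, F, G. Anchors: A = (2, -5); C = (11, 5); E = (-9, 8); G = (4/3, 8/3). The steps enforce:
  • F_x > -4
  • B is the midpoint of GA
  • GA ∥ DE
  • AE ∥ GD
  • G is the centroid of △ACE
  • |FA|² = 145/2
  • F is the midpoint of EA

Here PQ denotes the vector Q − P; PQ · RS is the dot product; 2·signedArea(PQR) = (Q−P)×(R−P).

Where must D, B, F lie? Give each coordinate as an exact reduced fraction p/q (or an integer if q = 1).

B = (5/3, -7/6)
D = (-29/3, 47/3)
F = (-7/2, 3/2)

1. D_x = -29/3  [GA ∥ DE ∩ AE ∥ GD]
2. D_y = 47/3  [GA ∥ DE ∩ AE ∥ GD]
   → D = (-29/3, 47/3)
3. B_x = 5/3  [B is the midpoint of GA]
4. B_y = -7/6  [B is the midpoint of GA]
   → B = (5/3, -7/6)
5. F_x = -7/2  [F is the midpoint of EA]
6. F_y = 3/2  [F is the midpoint of EA]
   → F = (-7/2, 3/2)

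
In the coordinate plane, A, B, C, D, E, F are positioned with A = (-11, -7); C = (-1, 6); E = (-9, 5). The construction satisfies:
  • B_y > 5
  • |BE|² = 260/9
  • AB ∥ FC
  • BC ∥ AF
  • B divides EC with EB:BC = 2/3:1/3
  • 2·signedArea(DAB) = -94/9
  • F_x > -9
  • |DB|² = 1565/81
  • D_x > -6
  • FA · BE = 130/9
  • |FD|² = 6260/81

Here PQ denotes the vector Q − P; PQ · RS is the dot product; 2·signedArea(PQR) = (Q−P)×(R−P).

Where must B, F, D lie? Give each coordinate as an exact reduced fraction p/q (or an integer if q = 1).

B = (-11/3, 17/3)
D = (-47/9, 14/9)
F = (-25/3, -20/3)

1. B_x = -11/3  [B divides EC with EB:BC = 2/3:1/3]
2. B_y = 17/3  [B divides EC with EB:BC = 2/3:1/3]
   → B = (-11/3, 17/3)
3. F_x = -25/3  [AB ∥ FC ∩ BC ∥ AF]
4. F_y = -20/3  [AB ∥ FC ∩ BC ∥ AF]
   → F = (-25/3, -20/3)
5. D_x = -47/9  [line -38/3·x + 22/3·y + -698/9 = 0 ∩ |FD|² = 6260/81]
6. D_y = 14/9  [line -38/3·x + 22/3·y + -698/9 = 0 ∩ |FD|² = 6260/81]
   → D = (-47/9, 14/9)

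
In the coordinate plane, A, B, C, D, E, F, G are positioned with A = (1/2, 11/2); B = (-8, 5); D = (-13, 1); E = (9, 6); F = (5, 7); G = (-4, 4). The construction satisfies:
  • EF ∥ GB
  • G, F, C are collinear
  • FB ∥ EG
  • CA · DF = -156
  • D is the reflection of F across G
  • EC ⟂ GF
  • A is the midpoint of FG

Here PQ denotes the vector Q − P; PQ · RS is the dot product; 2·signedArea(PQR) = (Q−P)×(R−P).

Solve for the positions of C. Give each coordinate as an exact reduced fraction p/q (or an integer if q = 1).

1. C_x = 83/10  [G, F, C are collinear ∩ EC ⟂ GF]
2. C_y = 81/10  [G, F, C are collinear ∩ EC ⟂ GF]
   → C = (83/10, 81/10)

C = (83/10, 81/10)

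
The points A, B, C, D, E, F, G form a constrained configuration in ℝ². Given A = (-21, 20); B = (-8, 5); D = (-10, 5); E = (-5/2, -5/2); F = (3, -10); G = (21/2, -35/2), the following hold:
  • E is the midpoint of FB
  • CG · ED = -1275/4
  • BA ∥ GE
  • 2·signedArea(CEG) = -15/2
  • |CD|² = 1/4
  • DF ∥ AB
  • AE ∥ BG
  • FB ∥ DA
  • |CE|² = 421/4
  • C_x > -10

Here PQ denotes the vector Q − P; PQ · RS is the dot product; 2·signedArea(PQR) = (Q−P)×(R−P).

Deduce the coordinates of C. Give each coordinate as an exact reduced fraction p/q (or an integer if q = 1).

1. C_x = -19/2  [CG · ED = -1275/4 ∩ 2·signedArea(CEG) = -15/2]
2. C_y = 5  [CG · ED = -1275/4 ∩ 2·signedArea(CEG) = -15/2]
   → C = (-19/2, 5)

C = (-19/2, 5)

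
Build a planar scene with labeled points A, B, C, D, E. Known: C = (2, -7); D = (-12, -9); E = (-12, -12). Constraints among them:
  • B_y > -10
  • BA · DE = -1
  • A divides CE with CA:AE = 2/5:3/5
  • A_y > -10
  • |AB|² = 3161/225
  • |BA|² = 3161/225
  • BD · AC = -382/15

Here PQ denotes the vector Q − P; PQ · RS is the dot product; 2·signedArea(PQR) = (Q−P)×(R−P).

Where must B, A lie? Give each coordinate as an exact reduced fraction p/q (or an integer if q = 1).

A = (-18/5, -9)
B = (-22/3, -28/3)

1. A_x = -18/5  [A divides CE with CA:AE = 2/5:3/5]
2. A_y = -9  [A divides CE with CA:AE = 2/5:3/5]
   → A = (-18/5, -9)
3. B_x = -22/3  [BA · DE = -1 ∩ BD · AC = -382/15]
4. B_y = -28/3  [BA · DE = -1 ∩ BD · AC = -382/15]
   → B = (-22/3, -28/3)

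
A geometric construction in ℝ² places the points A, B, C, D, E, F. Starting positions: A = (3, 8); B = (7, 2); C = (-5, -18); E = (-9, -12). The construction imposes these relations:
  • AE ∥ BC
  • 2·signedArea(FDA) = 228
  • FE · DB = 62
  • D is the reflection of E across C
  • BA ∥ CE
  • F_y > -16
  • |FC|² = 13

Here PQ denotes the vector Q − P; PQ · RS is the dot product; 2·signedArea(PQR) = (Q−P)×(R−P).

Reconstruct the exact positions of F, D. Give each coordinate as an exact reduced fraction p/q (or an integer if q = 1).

D = (-1, -24)
F = (-7, -15)

1. D_x = -1  [D is the reflection of E across C]
2. D_y = -24  [D is the reflection of E across C]
   → D = (-1, -24)
3. F_x = -7  [2·signedArea(FDA) = 228 ∩ FE · DB = 62]
4. F_y = -15  [2·signedArea(FDA) = 228 ∩ FE · DB = 62]
   → F = (-7, -15)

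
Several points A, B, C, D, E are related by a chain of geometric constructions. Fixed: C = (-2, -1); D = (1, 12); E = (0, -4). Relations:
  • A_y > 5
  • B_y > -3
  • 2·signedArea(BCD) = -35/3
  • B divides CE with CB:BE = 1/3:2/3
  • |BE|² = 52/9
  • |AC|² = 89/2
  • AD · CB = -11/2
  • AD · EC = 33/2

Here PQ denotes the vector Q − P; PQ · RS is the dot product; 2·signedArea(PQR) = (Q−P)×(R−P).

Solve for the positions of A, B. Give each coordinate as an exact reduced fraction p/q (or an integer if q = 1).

A = (-1/2, 11/2)
B = (-4/3, -2)

1. A_x = -1/2  [line 2·x + -3·y + 35/2 = 0 ∩ |AC|² = 89/2]
2. A_y = 11/2  [line 2·x + -3·y + 35/2 = 0 ∩ |AC|² = 89/2]
   → A = (-1/2, 11/2)
3. B_x = -4/3  [AD · CB = -11/2 ∩ B divides CE with CB:BE = 1/3:2/3]
4. B_y = -2  [AD · CB = -11/2 ∩ B divides CE with CB:BE = 1/3:2/3]
   → B = (-4/3, -2)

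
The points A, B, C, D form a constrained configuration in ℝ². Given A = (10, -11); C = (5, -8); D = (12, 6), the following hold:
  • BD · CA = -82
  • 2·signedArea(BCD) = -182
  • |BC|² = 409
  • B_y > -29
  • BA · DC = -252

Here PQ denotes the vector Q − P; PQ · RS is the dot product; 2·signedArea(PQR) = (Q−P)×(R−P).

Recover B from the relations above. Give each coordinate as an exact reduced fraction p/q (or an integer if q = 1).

B = (8, -28)

1. B_x = 8  [2·signedArea(BCD) = -182 ∩ BD · CA = -82]
2. B_y = -28  [2·signedArea(BCD) = -182 ∩ BD · CA = -82]
   → B = (8, -28)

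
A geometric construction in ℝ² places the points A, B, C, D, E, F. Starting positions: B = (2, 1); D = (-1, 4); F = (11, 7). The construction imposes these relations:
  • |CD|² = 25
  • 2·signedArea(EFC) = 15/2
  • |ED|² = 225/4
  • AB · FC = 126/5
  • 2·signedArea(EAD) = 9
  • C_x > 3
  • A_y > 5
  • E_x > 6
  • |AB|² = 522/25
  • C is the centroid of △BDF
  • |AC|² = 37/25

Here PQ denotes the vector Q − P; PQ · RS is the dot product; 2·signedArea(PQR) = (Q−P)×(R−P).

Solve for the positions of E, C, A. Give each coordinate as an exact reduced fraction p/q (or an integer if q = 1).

A = (19/5, 26/5)
C = (4, 4)
E = (13/2, 4)

1. C_x = 4  [C is the centroid of △BDF]
2. C_y = 4  [C is the centroid of △BDF]
   → C = (4, 4)
3. A_x = 19/5  [line 7·x + 3·y + -211/5 = 0 ∩ |AC|² = 37/25]
4. A_y = 26/5  [line 7·x + 3·y + -211/5 = 0 ∩ |AC|² = 37/25]
   → A = (19/5, 26/5)
5. E_x = 13/2  [2·signedArea(EAD) = 9 ∩ 2·signedArea(EFC) = 15/2]
6. E_y = 4  [2·signedArea(EAD) = 9 ∩ 2·signedArea(EFC) = 15/2]
   → E = (13/2, 4)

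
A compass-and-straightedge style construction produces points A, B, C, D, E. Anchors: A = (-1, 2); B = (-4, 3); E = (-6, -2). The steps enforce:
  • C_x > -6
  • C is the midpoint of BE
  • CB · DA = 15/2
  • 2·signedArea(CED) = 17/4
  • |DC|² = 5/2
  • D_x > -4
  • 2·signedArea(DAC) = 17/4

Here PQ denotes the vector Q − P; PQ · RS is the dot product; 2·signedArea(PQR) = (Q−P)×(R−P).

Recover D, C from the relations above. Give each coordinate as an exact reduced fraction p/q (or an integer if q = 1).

C = (-5, 1/2)
D = (-7/2, 0)

1. C_x = -5  [C is the midpoint of BE]
2. C_y = 1/2  [C is the midpoint of BE]
   → C = (-5, 1/2)
3. D_x = -7/2  [2·signedArea(DAC) = 17/4 ∩ 2·signedArea(CED) = 17/4]
4. D_y = 0  [2·signedArea(DAC) = 17/4 ∩ 2·signedArea(CED) = 17/4]
   → D = (-7/2, 0)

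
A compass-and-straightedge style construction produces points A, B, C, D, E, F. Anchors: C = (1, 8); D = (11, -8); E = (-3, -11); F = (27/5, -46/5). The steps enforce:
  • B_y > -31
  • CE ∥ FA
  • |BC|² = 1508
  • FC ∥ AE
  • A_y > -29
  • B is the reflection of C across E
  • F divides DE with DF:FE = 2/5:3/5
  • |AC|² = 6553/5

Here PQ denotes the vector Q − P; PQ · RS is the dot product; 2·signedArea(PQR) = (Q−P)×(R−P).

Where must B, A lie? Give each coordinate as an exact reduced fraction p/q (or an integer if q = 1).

1. B_x = -7  [B is the reflection of C across E]
2. B_y = -30  [B is the reflection of C across E]
   → B = (-7, -30)
3. A_x = 7/5  [FC ∥ AE ∩ CE ∥ FA]
4. A_y = -141/5  [FC ∥ AE ∩ CE ∥ FA]
   → A = (7/5, -141/5)

A = (7/5, -141/5)
B = (-7, -30)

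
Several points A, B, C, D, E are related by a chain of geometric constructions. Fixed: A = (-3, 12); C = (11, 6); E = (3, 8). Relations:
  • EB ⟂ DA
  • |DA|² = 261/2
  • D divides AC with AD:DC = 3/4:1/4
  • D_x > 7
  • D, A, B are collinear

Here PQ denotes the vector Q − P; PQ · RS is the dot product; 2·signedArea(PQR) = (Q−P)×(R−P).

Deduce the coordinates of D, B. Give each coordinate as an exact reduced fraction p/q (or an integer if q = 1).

B = (102/29, 267/29)
D = (15/2, 15/2)

1. D_x = 15/2  [D divides AC with AD:DC = 3/4:1/4]
2. D_y = 15/2  [D divides AC with AD:DC = 3/4:1/4]
   → D = (15/2, 15/2)
3. B_x = 102/29  [D, A, B are collinear ∩ EB ⟂ DA]
4. B_y = 267/29  [D, A, B are collinear ∩ EB ⟂ DA]
   → B = (102/29, 267/29)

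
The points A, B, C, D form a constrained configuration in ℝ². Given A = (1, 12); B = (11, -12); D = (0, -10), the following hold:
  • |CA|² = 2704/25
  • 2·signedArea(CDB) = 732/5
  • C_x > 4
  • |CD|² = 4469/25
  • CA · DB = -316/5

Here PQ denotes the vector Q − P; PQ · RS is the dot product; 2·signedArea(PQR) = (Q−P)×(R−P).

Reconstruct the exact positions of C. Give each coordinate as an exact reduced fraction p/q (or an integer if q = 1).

1. C_x = 5  [CA · DB = -316/5 ∩ 2·signedArea(CDB) = 732/5]
2. C_y = 12/5  [CA · DB = -316/5 ∩ 2·signedArea(CDB) = 732/5]
   → C = (5, 12/5)

C = (5, 12/5)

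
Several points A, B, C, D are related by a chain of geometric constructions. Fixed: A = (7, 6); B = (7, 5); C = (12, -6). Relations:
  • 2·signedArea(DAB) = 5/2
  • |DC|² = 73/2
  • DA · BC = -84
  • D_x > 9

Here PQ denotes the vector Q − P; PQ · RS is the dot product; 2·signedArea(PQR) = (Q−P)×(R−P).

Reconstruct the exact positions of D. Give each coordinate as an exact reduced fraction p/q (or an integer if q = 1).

D = (19/2, -1/2)

1. D_x = 19/2  [2·signedArea(DAB) = 5/2 ∩ DA · BC = -84]
2. D_y = -1/2  [2·signedArea(DAB) = 5/2 ∩ DA · BC = -84]
   → D = (19/2, -1/2)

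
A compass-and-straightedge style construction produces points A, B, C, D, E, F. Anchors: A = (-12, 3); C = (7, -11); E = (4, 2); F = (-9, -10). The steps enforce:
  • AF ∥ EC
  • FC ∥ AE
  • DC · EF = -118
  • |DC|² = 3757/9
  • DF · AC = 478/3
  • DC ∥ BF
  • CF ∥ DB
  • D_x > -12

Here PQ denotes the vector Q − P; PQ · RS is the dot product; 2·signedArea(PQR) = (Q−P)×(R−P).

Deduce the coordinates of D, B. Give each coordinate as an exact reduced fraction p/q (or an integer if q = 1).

B = (-27, -1/3)
D = (-11, -4/3)

1. D_x = -11  [DC · EF = -118 ∩ DF · AC = 478/3]
2. D_y = -4/3  [DC · EF = -118 ∩ DF · AC = 478/3]
   → D = (-11, -4/3)
3. B_x = -27  [DC ∥ BF ∩ CF ∥ DB]
4. B_y = -1/3  [DC ∥ BF ∩ CF ∥ DB]
   → B = (-27, -1/3)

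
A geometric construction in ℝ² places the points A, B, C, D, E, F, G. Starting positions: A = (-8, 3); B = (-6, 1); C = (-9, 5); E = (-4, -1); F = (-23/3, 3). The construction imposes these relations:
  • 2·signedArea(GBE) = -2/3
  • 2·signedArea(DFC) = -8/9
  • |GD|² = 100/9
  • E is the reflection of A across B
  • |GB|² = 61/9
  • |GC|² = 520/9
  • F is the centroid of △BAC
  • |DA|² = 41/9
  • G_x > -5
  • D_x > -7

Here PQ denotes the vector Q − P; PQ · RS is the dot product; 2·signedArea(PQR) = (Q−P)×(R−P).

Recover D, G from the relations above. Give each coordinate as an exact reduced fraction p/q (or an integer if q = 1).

D = (-19/3, 5/3)
G = (-13/3, -1)

1. D_x = -19/3  [line -2·x + -4/3·y + -94/9 = 0 ∩ |DA|² = 41/9]
2. D_y = 5/3  [line -2·x + -4/3·y + -94/9 = 0 ∩ |DA|² = 41/9]
   → D = (-19/3, 5/3)
3. G_x = -13/3  [line 2·x + 2·y + 32/3 = 0 ∩ |GB|² = 61/9]
4. G_y = -1  [line 2·x + 2·y + 32/3 = 0 ∩ |GB|² = 61/9]
   → G = (-13/3, -1)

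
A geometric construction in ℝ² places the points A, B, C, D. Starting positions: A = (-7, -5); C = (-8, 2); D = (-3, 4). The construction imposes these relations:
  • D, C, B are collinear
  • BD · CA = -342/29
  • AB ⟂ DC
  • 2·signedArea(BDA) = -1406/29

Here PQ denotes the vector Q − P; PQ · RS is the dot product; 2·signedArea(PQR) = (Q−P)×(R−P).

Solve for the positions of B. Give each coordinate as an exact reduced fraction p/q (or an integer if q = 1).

1. B_x = -277/29  [D, C, B are collinear ∩ AB ⟂ DC]
2. B_y = 40/29  [D, C, B are collinear ∩ AB ⟂ DC]
   → B = (-277/29, 40/29)

B = (-277/29, 40/29)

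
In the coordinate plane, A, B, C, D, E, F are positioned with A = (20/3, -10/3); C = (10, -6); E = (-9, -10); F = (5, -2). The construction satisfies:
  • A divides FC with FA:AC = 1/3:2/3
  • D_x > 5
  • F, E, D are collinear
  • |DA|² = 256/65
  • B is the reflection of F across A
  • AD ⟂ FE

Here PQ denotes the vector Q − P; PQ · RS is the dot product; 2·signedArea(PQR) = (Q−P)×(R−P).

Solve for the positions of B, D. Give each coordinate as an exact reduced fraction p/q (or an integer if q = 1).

B = (25/3, -14/3)
D = (1108/195, -314/195)

1. B_x = 25/3  [B is the reflection of F across A]
2. B_y = -14/3  [B is the reflection of F across A]
   → B = (25/3, -14/3)
3. D_x = 1108/195  [F, E, D are collinear ∩ AD ⟂ FE]
4. D_y = -314/195  [F, E, D are collinear ∩ AD ⟂ FE]
   → D = (1108/195, -314/195)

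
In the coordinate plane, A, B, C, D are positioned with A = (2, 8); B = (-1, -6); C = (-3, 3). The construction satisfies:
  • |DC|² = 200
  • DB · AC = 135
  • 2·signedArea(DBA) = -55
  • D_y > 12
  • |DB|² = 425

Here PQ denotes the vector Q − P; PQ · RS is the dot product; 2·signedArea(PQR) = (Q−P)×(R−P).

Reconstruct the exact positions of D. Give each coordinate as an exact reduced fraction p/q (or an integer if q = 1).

D = (7, 13)

1. D_x = 7  [DB · AC = 135 ∩ 2·signedArea(DBA) = -55]
2. D_y = 13  [DB · AC = 135 ∩ 2·signedArea(DBA) = -55]
   → D = (7, 13)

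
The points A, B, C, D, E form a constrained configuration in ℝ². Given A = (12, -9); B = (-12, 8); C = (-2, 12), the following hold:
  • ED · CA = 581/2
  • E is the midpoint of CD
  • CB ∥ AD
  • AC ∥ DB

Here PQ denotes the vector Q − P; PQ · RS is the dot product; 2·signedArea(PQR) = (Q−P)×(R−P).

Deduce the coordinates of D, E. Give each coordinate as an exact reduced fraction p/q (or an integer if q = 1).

D = (2, -13)
E = (0, -1/2)

1. D_x = 2  [AC ∥ DB ∩ CB ∥ AD]
2. D_y = -13  [AC ∥ DB ∩ CB ∥ AD]
   → D = (2, -13)
3. E_x = 0  [E is the midpoint of CD]
4. E_y = -1/2  [E is the midpoint of CD]
   → E = (0, -1/2)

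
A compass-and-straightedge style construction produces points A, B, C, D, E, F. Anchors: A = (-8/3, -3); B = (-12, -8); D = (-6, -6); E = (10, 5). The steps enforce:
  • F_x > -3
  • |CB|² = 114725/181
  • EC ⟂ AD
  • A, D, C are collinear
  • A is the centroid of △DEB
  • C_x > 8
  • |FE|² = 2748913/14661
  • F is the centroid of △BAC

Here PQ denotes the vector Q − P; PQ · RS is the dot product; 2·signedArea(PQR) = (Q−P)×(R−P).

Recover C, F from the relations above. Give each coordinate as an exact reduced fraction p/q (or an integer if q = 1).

C = (1504/181, 1245/181)
F = (-3452/1629, -746/543)

1. C_x = 1504/181  [A, D, C are collinear ∩ EC ⟂ AD]
2. C_y = 1245/181  [A, D, C are collinear ∩ EC ⟂ AD]
   → C = (1504/181, 1245/181)
3. F_x = -3452/1629  [F is the centroid of △BAC]
4. F_y = -746/543  [F is the centroid of △BAC]
   → F = (-3452/1629, -746/543)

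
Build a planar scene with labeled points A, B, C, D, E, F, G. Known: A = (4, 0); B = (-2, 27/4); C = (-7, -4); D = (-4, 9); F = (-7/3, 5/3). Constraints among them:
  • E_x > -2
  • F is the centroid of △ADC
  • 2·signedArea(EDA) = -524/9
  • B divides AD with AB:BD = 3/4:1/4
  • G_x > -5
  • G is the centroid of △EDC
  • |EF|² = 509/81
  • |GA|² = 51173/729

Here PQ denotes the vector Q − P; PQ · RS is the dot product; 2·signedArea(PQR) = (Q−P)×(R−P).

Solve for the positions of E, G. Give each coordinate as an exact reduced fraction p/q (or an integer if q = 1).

1. E_x = -16/9  [line 9·x + 8·y + 200/9 = 0 ∩ |EF|² = 509/81]
2. E_y = -7/9  [line 9·x + 8·y + 200/9 = 0 ∩ |EF|² = 509/81]
   → E = (-16/9, -7/9)
3. G_x = -115/27  [G is the centroid of △EDC]
4. G_y = 38/27  [G is the centroid of △EDC]
   → G = (-115/27, 38/27)

E = (-16/9, -7/9)
G = (-115/27, 38/27)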